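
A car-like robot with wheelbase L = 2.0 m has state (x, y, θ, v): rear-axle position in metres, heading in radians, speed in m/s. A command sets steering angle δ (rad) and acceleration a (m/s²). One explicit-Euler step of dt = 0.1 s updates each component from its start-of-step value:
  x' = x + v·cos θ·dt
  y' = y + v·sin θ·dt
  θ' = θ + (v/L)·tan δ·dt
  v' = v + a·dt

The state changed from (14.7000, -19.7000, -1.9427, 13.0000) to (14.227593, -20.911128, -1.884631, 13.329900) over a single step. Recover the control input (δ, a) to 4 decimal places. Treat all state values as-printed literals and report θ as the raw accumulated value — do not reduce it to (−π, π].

δ = 0.0891, a = 3.2990

a = (v'−v)/dt = (0.329900)/0.1 = 3.2990
Δθ = θ'−θ = 0.058069;  (v·dt/L) = 13.0000·0.1/2.0 = 0.650000
tan δ = Δθ·L/(v·dt) = 0.089337  →  δ = 0.0891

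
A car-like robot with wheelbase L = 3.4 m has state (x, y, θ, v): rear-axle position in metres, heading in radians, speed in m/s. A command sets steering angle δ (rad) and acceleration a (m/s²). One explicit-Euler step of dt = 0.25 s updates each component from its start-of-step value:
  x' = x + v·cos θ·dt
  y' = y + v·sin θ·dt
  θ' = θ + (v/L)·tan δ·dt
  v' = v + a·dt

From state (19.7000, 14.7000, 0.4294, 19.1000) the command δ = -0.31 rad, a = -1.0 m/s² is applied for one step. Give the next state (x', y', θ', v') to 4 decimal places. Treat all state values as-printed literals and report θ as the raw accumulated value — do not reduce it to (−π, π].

x' = 19.7000 + 19.1000·cos(0.4294)·0.25 = 24.0415
y' = 14.7000 + 19.1000·sin(0.4294)·0.25 = 16.6880
θ' = 0.4294 + (19.1000/3.4)·tan(-0.31)·0.25 = -0.0205
v' = 19.1000 − 1.0000·0.25 = 18.8500

(24.0415, 16.6880, -0.0205, 18.8500)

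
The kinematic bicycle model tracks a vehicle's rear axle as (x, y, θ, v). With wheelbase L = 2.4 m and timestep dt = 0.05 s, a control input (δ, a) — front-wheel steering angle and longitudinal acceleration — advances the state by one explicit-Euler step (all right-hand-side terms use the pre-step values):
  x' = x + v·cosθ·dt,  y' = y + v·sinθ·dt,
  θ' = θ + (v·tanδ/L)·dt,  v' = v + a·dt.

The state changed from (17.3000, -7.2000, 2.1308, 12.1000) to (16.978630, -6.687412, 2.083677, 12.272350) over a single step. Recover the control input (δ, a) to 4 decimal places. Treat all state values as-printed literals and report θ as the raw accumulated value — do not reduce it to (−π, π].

δ = -0.1848, a = 3.4470

a = (v'−v)/dt = (0.172350)/0.05 = 3.4470
Δθ = θ'−θ = -0.047123;  (v·dt/L) = 12.1000·0.05/2.4 = 0.252083
tan δ = Δθ·L/(v·dt) = -0.186934  →  δ = -0.1848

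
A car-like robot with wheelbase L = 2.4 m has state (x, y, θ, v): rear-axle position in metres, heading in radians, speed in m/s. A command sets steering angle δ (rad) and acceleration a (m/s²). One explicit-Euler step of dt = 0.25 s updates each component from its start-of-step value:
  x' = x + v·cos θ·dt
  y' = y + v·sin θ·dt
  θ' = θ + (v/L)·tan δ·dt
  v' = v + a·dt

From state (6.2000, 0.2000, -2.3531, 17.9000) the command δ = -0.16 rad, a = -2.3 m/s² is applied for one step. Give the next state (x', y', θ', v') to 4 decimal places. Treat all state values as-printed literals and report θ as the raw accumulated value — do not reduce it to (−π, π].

(3.0455, -2.9741, -2.6540, 17.3250)

x' = 6.2000 + 17.9000·cos(-2.3531)·0.25 = 3.0455
y' = 0.2000 + 17.9000·sin(-2.3531)·0.25 = -2.9741
θ' = -2.3531 + (17.9000/2.4)·tan(-0.16)·0.25 = -2.6540
v' = 17.9000 − 2.3000·0.25 = 17.3250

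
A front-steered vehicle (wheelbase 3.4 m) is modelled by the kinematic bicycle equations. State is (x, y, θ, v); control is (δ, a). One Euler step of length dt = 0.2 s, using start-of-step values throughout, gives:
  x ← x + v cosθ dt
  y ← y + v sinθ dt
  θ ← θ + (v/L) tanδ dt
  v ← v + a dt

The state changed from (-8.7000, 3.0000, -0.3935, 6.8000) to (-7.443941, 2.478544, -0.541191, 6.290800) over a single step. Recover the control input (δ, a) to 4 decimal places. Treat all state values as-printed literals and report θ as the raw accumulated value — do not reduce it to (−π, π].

δ = -0.3537, a = -2.5460

a = (v'−v)/dt = (-0.509200)/0.2 = -2.5460
Δθ = θ'−θ = -0.147691;  (v·dt/L) = 6.8000·0.2/3.4 = 0.400000
tan δ = Δθ·L/(v·dt) = -0.369227  →  δ = -0.3537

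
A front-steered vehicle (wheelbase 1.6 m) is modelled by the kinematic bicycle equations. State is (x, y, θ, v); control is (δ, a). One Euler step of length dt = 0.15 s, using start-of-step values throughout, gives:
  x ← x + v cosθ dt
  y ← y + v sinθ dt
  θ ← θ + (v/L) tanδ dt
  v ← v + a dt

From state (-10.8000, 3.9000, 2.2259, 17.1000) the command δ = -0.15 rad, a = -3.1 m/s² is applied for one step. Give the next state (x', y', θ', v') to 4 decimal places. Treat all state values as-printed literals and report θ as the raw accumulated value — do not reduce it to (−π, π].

(-12.3627, 5.9340, 1.9836, 16.6350)

x' = -10.8000 + 17.1000·cos(2.2259)·0.15 = -12.3627
y' = 3.9000 + 17.1000·sin(2.2259)·0.15 = 5.9340
θ' = 2.2259 + (17.1000/1.6)·tan(-0.15)·0.15 = 1.9836
v' = 17.1000 − 3.1000·0.15 = 16.6350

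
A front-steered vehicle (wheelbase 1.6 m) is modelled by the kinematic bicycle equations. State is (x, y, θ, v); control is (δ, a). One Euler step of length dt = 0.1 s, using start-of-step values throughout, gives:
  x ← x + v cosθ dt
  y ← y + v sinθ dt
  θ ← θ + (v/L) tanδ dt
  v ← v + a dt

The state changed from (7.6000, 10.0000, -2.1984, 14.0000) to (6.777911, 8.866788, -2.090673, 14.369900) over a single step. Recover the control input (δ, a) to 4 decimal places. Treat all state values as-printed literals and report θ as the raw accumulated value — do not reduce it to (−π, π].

δ = 0.1225, a = 3.6990

a = (v'−v)/dt = (0.369900)/0.1 = 3.6990
Δθ = θ'−θ = 0.107727;  (v·dt/L) = 14.0000·0.1/1.6 = 0.875000
tan δ = Δθ·L/(v·dt) = 0.123117  →  δ = 0.1225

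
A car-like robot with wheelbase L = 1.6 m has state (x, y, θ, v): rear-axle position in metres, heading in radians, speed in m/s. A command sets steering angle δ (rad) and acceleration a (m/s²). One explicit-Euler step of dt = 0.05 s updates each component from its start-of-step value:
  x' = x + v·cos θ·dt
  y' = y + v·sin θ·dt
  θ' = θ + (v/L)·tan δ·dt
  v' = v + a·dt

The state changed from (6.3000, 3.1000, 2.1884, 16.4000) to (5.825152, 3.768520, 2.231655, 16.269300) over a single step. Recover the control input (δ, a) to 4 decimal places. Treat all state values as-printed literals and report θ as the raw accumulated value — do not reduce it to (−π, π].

a = (v'−v)/dt = (-0.130700)/0.05 = -2.6140
Δθ = θ'−θ = 0.043255;  (v·dt/L) = 16.4000·0.05/1.6 = 0.512500
tan δ = Δθ·L/(v·dt) = 0.084400  →  δ = 0.0842

δ = 0.0842, a = -2.6140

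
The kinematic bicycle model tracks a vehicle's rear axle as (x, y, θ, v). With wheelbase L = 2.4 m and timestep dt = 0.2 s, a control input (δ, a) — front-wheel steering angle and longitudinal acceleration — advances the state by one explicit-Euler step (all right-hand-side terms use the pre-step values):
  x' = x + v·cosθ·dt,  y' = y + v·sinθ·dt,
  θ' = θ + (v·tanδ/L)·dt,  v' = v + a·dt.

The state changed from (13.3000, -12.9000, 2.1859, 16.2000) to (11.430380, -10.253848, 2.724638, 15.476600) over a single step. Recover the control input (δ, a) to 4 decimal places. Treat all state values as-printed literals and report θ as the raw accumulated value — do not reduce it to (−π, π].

δ = 0.3797, a = -3.6170

a = (v'−v)/dt = (-0.723400)/0.2 = -3.6170
Δθ = θ'−θ = 0.538738;  (v·dt/L) = 16.2000·0.2/2.4 = 1.350000
tan δ = Δθ·L/(v·dt) = 0.399065  →  δ = 0.3797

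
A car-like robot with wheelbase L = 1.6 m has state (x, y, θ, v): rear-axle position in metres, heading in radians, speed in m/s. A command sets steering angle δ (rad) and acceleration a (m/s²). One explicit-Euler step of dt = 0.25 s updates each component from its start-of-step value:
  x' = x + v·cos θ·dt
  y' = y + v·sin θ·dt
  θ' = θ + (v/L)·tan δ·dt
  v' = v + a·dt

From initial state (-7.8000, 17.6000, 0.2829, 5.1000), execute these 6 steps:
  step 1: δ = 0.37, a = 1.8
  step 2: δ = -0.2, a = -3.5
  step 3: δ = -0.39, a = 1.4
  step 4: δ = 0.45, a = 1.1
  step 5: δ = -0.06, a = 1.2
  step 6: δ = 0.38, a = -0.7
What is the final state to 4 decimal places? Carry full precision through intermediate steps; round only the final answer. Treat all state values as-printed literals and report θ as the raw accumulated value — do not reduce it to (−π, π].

(-0.6783, 20.5808, 0.7949, 5.4250)

after step 1 (δ=0.37, a=1.8): (-6.575681, 17.955905, 0.591978, 5.550000)
after step 2 (δ=-0.2, a=-3.5): (-5.424281, 18.730136, 0.416191, 4.675000)
after step 3 (δ=-0.39, a=1.4): (-4.355300, 19.202637, 0.115928, 5.025000)
after step 4 (δ=0.45, a=1.1): (-3.107482, 19.347946, 0.495202, 5.300000)
after step 5 (δ=-0.06, a=1.2): (-1.941651, 19.977598, 0.445455, 5.600000)
after step 6 (δ=0.38, a=-0.7): (-0.678270, 20.580814, 0.794941, 5.425000)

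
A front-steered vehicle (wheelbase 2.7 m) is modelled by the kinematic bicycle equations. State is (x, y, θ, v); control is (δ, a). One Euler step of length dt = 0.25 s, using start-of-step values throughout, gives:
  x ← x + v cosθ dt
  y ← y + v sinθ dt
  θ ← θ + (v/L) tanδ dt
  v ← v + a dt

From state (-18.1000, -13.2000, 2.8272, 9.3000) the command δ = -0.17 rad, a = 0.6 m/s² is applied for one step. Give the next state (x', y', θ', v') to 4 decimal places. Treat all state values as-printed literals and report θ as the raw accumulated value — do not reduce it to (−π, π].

x' = -18.1000 + 9.3000·cos(2.8272)·0.25 = -20.3110
y' = -13.2000 + 9.3000·sin(2.8272)·0.25 = -12.4810
θ' = 2.8272 + (9.3000/2.7)·tan(-0.17)·0.25 = 2.6794
v' = 9.3000 + 0.6000·0.25 = 9.4500

(-20.3110, -12.4810, 2.6794, 9.4500)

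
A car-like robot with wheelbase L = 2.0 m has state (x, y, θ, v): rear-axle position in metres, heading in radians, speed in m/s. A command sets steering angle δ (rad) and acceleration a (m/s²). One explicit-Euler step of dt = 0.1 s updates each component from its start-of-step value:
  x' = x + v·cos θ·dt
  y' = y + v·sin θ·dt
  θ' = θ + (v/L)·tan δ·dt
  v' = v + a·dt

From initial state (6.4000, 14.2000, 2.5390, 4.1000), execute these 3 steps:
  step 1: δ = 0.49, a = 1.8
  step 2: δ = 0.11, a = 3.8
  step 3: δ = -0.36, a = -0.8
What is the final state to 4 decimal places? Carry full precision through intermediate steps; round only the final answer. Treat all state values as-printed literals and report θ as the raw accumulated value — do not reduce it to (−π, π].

(5.2697, 14.8459, 2.5843, 4.5800)

after step 1 (δ=0.49, a=1.8): (6.062214, 14.432380, 2.648345, 4.280000)
after step 2 (δ=0.11, a=3.8): (5.685232, 14.635033, 2.671980, 4.660000)
after step 3 (δ=-0.36, a=-0.8): (5.269679, 14.845917, 2.584278, 4.580000)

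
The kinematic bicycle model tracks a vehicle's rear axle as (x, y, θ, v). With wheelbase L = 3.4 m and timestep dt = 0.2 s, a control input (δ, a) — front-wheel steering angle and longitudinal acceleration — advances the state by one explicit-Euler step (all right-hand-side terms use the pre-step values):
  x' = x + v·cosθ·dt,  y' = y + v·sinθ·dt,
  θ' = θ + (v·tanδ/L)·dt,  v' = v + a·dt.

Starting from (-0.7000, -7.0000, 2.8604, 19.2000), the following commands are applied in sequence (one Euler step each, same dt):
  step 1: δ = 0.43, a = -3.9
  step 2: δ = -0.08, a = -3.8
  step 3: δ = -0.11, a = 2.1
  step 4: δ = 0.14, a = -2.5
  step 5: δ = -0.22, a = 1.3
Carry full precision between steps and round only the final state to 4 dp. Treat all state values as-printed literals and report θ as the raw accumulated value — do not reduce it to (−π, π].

(-18.5325, -8.1002, 3.0954, 17.8400)

after step 1 (δ=0.43, a=-3.9): (-4.389185, -5.934394, 3.378372, 18.420000)
after step 2 (δ=-0.08, a=-3.8): (-7.970395, -6.798561, 3.291504, 17.660000)
after step 3 (δ=-0.11, a=2.1): (-11.462782, -7.326067, 3.176771, 18.080000)
after step 4 (δ=0.14, a=-2.5): (-15.076544, -7.453244, 3.326645, 17.580000)
after step 5 (δ=-0.22, a=1.3): (-18.532514, -8.100181, 3.095396, 17.840000)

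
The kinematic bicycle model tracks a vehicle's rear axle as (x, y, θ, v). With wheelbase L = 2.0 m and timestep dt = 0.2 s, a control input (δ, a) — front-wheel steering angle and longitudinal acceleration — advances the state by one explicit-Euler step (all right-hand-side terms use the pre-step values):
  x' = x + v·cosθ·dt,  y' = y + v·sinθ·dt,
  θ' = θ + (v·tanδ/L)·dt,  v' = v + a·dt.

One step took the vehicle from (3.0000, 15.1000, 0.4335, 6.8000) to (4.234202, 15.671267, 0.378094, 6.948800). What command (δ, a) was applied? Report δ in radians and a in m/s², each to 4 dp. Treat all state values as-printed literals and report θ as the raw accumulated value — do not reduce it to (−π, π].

δ = -0.0813, a = 0.7440

a = (v'−v)/dt = (0.148800)/0.2 = 0.7440
Δθ = θ'−θ = -0.055406;  (v·dt/L) = 6.8000·0.2/2.0 = 0.680000
tan δ = Δθ·L/(v·dt) = -0.081479  →  δ = -0.0813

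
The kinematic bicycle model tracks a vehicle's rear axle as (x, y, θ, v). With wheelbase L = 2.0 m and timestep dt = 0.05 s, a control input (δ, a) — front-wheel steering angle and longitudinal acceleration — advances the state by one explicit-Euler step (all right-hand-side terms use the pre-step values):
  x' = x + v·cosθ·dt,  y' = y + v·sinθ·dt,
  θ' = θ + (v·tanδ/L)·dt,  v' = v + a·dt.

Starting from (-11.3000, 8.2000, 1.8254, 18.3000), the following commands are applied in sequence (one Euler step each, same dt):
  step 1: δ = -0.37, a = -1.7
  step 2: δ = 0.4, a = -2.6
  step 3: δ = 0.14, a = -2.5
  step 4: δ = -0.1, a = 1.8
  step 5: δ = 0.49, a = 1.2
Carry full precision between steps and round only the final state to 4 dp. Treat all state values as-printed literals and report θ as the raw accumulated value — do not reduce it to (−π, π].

after step 1 (δ=-0.37, a=-1.7): (-11.530454, 9.085503, 1.647953, 18.215000)
after step 2 (δ=0.4, a=-2.6): (-11.600654, 9.993544, 1.840482, 18.085000)
after step 3 (δ=0.14, a=-2.5): (-11.841572, 10.865109, 1.904196, 17.960000)
after step 4 (δ=-0.1, a=1.8): (-12.135449, 11.713661, 1.859146, 18.050000)
after step 5 (δ=0.49, a=1.2): (-12.392094, 12.578901, 2.099838, 18.110000)

(-12.3921, 12.5789, 2.0998, 18.1100)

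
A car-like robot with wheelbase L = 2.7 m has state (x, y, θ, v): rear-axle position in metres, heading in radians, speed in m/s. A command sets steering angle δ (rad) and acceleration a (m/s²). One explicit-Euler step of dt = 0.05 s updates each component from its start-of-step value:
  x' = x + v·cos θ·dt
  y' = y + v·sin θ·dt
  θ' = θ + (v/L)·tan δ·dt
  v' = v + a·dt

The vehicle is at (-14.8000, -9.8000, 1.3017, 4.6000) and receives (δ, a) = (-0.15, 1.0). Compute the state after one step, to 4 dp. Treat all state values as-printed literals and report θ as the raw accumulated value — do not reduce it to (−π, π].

x' = -14.8000 + 4.6000·cos(1.3017)·0.05 = -14.7389
y' = -9.8000 + 4.6000·sin(1.3017)·0.05 = -9.5783
θ' = 1.3017 + (4.6000/2.7)·tan(-0.15)·0.05 = 1.2888
v' = 4.6000 + 1.0000·0.05 = 4.6500

(-14.7389, -9.5783, 1.2888, 4.6500)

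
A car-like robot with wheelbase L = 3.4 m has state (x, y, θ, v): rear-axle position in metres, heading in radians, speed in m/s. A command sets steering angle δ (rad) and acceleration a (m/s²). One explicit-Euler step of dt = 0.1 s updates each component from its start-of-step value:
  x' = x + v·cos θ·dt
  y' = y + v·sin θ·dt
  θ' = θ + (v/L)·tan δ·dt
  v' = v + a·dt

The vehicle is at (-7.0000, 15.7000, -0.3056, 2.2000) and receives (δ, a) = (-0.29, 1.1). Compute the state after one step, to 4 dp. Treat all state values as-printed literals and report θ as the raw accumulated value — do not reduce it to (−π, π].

x' = -7.0000 + 2.2000·cos(-0.3056)·0.1 = -6.7902
y' = 15.7000 + 2.2000·sin(-0.3056)·0.1 = 15.6338
θ' = -0.3056 + (2.2000/3.4)·tan(-0.29)·0.1 = -0.3249
v' = 2.2000 + 1.1000·0.1 = 2.3100

(-6.7902, 15.6338, -0.3249, 2.3100)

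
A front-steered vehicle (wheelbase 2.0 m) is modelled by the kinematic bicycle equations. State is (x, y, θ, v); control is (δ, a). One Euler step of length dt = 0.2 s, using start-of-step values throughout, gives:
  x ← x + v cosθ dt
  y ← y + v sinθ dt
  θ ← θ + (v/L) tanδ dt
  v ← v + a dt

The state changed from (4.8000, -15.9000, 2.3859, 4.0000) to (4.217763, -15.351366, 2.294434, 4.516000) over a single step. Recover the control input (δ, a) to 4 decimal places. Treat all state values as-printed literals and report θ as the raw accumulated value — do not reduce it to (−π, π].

δ = -0.2248, a = 2.5800

a = (v'−v)/dt = (0.516000)/0.2 = 2.5800
Δθ = θ'−θ = -0.091466;  (v·dt/L) = 4.0000·0.2/2.0 = 0.400000
tan δ = Δθ·L/(v·dt) = -0.228665  →  δ = -0.2248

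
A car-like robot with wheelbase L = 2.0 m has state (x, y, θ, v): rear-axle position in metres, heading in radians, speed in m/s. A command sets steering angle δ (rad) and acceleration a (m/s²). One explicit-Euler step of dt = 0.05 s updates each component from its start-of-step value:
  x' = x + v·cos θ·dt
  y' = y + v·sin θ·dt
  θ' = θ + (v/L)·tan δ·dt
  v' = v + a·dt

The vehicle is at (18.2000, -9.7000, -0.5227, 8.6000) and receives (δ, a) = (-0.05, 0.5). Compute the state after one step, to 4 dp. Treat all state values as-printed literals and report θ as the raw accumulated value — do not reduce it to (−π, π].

x' = 18.2000 + 8.6000·cos(-0.5227)·0.05 = 18.5726
y' = -9.7000 + 8.6000·sin(-0.5227)·0.05 = -9.9147
θ' = -0.5227 + (8.6000/2.0)·tan(-0.05)·0.05 = -0.5335
v' = 8.6000 + 0.5000·0.05 = 8.6250

(18.5726, -9.9147, -0.5335, 8.6250)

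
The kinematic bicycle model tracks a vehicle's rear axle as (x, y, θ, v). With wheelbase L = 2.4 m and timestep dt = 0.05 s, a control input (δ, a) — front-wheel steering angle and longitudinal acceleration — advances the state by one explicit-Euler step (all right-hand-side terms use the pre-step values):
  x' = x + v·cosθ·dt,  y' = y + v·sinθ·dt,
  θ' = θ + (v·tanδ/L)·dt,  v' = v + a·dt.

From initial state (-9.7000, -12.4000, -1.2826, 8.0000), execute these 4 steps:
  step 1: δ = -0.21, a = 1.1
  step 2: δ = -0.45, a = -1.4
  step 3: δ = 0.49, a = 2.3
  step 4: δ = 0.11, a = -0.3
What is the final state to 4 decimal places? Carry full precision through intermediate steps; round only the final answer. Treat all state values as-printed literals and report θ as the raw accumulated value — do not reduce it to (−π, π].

after step 1 (δ=-0.21, a=1.1): (-9.586311, -12.783503, -1.318124, 8.055000)
after step 2 (δ=-0.45, a=-1.4): (-9.485626, -13.173465, -1.399186, 7.985000)
after step 3 (δ=0.49, a=2.3): (-9.417447, -13.566850, -1.310455, 8.100000)
after step 4 (δ=0.11, a=-0.3): (-9.313195, -13.958203, -1.291817, 8.085000)

(-9.3132, -13.9582, -1.2918, 8.0850)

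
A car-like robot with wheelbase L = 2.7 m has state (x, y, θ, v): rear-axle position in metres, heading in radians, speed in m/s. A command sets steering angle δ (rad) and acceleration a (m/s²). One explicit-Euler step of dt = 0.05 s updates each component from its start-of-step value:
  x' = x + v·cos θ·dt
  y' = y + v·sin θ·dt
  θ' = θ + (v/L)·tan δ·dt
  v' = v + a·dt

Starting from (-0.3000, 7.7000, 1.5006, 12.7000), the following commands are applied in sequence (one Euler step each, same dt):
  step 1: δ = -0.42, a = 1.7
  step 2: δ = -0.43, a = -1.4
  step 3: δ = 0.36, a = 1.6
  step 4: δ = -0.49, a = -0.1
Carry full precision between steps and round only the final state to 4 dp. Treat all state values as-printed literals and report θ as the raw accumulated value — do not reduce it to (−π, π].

(0.1581, 10.2008, 1.2492, 12.7900)

after step 1 (δ=-0.42, a=1.7): (-0.255462, 8.333436, 1.395573, 12.785000)
after step 2 (δ=-0.43, a=-1.4): (-0.144023, 8.962898, 1.286990, 12.715000)
after step 3 (δ=0.36, a=1.6): (0.033995, 9.573216, 1.375619, 12.795000)
after step 4 (δ=-0.49, a=-0.1): (0.158068, 10.200819, 1.249236, 12.790000)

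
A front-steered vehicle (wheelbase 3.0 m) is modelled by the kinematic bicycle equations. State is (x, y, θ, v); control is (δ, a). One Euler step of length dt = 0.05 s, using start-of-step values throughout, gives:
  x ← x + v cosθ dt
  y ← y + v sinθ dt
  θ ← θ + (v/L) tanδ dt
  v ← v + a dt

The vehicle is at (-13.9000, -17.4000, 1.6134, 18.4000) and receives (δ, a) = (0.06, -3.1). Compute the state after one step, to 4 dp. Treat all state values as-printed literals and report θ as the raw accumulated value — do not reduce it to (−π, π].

(-13.9392, -16.4808, 1.6318, 18.2450)

x' = -13.9000 + 18.4000·cos(1.6134)·0.05 = -13.9392
y' = -17.4000 + 18.4000·sin(1.6134)·0.05 = -16.4808
θ' = 1.6134 + (18.4000/3.0)·tan(0.06)·0.05 = 1.6318
v' = 18.4000 − 3.1000·0.05 = 18.2450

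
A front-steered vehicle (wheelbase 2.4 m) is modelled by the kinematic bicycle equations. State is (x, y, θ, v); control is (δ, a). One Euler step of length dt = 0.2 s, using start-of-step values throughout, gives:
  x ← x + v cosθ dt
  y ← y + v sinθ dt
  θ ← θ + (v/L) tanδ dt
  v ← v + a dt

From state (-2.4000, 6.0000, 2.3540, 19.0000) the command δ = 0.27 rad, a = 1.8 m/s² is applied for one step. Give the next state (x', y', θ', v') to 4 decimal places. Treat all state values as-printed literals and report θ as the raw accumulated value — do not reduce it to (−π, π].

(-5.0811, 8.6929, 2.7922, 19.3600)

x' = -2.4000 + 19.0000·cos(2.3540)·0.2 = -5.0811
y' = 6.0000 + 19.0000·sin(2.3540)·0.2 = 8.6929
θ' = 2.3540 + (19.0000/2.4)·tan(0.27)·0.2 = 2.7922
v' = 19.0000 + 1.8000·0.2 = 19.3600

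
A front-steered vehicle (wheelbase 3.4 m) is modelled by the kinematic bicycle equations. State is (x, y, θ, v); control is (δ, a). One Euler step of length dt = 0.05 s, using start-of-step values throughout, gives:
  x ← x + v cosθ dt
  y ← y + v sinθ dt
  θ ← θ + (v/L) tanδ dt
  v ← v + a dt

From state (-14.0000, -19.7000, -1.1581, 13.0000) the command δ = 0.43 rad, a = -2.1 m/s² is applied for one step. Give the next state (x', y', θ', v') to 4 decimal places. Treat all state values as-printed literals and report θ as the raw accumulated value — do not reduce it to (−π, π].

x' = -14.0000 + 13.0000·cos(-1.1581)·0.05 = -13.7393
y' = -19.7000 + 13.0000·sin(-1.1581)·0.05 = -20.2954
θ' = -1.1581 + (13.0000/3.4)·tan(0.43)·0.05 = -1.0704
v' = 13.0000 − 2.1000·0.05 = 12.8950

(-13.7393, -20.2954, -1.0704, 12.8950)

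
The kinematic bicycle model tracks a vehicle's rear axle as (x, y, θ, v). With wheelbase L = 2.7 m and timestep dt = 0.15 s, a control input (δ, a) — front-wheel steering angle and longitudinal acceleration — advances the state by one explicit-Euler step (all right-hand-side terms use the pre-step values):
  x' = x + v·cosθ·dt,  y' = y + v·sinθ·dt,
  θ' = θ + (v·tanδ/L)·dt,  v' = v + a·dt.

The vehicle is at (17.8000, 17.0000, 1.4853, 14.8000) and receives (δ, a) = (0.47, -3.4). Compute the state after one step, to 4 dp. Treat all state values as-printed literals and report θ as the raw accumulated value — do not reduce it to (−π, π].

(17.9896, 19.2119, 1.9030, 14.2900)

x' = 17.8000 + 14.8000·cos(1.4853)·0.15 = 17.9896
y' = 17.0000 + 14.8000·sin(1.4853)·0.15 = 19.2119
θ' = 1.4853 + (14.8000/2.7)·tan(0.47)·0.15 = 1.9030
v' = 14.8000 − 3.4000·0.15 = 14.2900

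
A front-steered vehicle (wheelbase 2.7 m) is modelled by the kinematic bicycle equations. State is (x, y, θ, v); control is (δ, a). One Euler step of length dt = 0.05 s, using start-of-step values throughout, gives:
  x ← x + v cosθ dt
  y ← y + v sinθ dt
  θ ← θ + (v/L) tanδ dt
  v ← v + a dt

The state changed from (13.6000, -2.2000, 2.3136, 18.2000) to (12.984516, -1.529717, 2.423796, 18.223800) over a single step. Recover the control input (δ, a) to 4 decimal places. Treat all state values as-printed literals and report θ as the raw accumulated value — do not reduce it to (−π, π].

a = (v'−v)/dt = (0.023800)/0.05 = 0.4760
Δθ = θ'−θ = 0.110196;  (v·dt/L) = 18.2000·0.05/2.7 = 0.337037
tan δ = Δθ·L/(v·dt) = 0.326955  →  δ = 0.3160

δ = 0.3160, a = 0.4760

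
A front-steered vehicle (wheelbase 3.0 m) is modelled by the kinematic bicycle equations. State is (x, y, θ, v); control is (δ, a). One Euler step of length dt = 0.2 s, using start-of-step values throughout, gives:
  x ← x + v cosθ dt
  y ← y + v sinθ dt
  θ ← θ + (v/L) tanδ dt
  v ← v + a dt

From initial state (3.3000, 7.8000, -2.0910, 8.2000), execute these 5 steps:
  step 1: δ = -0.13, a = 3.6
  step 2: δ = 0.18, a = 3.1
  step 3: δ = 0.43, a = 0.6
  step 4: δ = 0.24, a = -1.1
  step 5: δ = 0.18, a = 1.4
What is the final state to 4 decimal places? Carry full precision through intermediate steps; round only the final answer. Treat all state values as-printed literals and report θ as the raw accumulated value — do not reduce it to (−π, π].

after step 1 (δ=-0.13, a=3.6): (2.484827, 6.376943, -2.162470, 8.920000)
after step 2 (δ=0.18, a=3.1): (1.489799, 4.896207, -2.054259, 9.540000)
after step 3 (δ=0.43, a=0.6): (0.602871, 3.206882, -1.762576, 9.660000)
after step 4 (δ=0.24, a=-1.1): (0.234620, 1.310302, -1.604978, 9.440000)
after step 5 (δ=0.18, a=1.4): (0.170098, -0.576595, -1.490459, 9.720000)

(0.1701, -0.5766, -1.4905, 9.7200)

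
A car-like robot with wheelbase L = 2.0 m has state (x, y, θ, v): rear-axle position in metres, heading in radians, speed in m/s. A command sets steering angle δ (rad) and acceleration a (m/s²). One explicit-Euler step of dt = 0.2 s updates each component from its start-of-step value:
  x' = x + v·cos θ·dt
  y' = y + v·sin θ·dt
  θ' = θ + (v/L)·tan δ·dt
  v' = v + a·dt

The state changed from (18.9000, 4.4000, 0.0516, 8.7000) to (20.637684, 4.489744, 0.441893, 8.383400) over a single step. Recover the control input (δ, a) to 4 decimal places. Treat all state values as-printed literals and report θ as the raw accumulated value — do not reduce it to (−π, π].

δ = 0.4217, a = -1.5830

a = (v'−v)/dt = (-0.316600)/0.2 = -1.5830
Δθ = θ'−θ = 0.390293;  (v·dt/L) = 8.7000·0.2/2.0 = 0.870000
tan δ = Δθ·L/(v·dt) = 0.448613  →  δ = 0.4217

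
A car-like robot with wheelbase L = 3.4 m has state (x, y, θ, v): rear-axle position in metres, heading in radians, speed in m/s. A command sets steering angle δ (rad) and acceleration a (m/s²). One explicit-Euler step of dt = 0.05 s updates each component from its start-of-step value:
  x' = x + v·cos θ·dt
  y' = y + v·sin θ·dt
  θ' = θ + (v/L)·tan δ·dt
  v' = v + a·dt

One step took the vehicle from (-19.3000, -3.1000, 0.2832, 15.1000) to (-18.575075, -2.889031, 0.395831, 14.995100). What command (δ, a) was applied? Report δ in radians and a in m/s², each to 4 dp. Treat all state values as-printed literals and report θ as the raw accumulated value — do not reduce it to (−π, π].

δ = 0.4694, a = -2.0980

a = (v'−v)/dt = (-0.104900)/0.05 = -2.0980
Δθ = θ'−θ = 0.112631;  (v·dt/L) = 15.1000·0.05/3.4 = 0.222059
tan δ = Δθ·L/(v·dt) = 0.507212  →  δ = 0.4694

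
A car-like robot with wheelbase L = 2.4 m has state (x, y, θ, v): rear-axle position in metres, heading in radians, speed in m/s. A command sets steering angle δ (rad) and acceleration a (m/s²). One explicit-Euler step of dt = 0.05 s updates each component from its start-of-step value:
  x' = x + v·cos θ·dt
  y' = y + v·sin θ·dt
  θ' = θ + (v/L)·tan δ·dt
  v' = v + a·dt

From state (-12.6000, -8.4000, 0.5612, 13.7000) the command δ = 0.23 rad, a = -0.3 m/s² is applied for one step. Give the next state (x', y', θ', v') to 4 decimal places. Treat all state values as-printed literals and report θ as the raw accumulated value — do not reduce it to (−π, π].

(-12.0201, -8.0354, 0.6280, 13.6850)

x' = -12.6000 + 13.7000·cos(0.5612)·0.05 = -12.0201
y' = -8.4000 + 13.7000·sin(0.5612)·0.05 = -8.0354
θ' = 0.5612 + (13.7000/2.4)·tan(0.23)·0.05 = 0.6280
v' = 13.7000 − 0.3000·0.05 = 13.6850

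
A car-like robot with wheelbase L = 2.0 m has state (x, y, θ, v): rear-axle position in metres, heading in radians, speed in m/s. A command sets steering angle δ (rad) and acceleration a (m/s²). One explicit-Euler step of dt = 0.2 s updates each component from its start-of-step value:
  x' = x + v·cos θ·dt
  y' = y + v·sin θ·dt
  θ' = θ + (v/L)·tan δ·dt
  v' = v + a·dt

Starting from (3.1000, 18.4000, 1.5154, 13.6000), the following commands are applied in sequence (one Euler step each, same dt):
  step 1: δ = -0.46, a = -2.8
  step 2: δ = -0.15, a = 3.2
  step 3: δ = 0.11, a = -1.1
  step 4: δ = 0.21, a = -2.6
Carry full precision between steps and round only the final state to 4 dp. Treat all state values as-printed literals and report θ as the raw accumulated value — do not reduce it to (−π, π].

(9.0594, 26.6273, 1.0825, 12.9400)

after step 1 (δ=-0.46, a=-2.8): (3.250601, 21.115828, 0.841590, 13.040000)
after step 2 (δ=-0.15, a=3.2): (4.988255, 23.060622, 0.644509, 13.680000)
after step 3 (δ=0.11, a=-1.1): (7.175398, 24.704428, 0.795599, 13.460000)
after step 4 (δ=0.21, a=-2.6): (9.059413, 26.627278, 1.082489, 12.940000)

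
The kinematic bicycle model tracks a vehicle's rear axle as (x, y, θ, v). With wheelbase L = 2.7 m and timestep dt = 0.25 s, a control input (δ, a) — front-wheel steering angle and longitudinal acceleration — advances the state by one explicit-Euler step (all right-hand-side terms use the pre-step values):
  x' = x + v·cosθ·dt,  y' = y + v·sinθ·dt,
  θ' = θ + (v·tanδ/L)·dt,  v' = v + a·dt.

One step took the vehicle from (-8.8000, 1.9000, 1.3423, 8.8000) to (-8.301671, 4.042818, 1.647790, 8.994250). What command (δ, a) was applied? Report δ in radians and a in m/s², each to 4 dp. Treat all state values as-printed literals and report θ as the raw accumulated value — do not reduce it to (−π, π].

a = (v'−v)/dt = (0.194250)/0.25 = 0.7770
Δθ = θ'−θ = 0.305490;  (v·dt/L) = 8.8000·0.25/2.7 = 0.814815
tan δ = Δθ·L/(v·dt) = 0.374920  →  δ = 0.3587

δ = 0.3587, a = 0.7770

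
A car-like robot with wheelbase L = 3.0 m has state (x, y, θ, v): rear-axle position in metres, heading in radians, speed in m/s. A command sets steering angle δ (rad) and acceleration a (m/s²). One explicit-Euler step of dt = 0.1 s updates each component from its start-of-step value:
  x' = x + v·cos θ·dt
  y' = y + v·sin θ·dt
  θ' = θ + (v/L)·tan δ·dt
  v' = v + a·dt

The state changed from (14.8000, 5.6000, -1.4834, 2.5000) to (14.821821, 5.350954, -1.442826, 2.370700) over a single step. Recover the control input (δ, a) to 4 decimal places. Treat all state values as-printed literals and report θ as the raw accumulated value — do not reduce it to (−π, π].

a = (v'−v)/dt = (-0.129300)/0.1 = -1.2930
Δθ = θ'−θ = 0.040574;  (v·dt/L) = 2.5000·0.1/3.0 = 0.083333
tan δ = Δθ·L/(v·dt) = 0.486888  →  δ = 0.4531

δ = 0.4531, a = -1.2930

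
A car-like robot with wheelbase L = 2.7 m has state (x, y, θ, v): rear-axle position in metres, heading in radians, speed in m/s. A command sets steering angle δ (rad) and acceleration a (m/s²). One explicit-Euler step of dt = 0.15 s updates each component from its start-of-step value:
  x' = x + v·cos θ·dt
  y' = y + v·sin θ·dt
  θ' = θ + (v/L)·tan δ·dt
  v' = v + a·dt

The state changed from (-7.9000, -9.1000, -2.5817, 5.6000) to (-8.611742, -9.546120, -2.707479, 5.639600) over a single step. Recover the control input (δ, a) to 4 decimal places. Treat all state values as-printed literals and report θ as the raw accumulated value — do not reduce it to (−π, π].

δ = -0.3842, a = 0.2640

a = (v'−v)/dt = (0.039600)/0.15 = 0.2640
Δθ = θ'−θ = -0.125779;  (v·dt/L) = 5.6000·0.15/2.7 = 0.311111
tan δ = Δθ·L/(v·dt) = -0.404290  →  δ = -0.3842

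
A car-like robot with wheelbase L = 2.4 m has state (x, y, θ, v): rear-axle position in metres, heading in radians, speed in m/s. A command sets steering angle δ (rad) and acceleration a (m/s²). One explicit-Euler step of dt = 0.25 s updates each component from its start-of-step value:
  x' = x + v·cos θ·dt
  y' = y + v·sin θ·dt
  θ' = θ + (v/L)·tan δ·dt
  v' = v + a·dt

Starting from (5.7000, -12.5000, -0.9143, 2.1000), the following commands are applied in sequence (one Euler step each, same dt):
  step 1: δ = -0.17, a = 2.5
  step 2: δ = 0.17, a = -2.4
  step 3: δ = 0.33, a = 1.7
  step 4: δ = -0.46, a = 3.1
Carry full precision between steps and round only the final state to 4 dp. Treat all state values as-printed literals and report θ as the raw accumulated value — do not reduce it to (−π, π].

after step 1 (δ=-0.17, a=2.5): (6.020431, -12.915871, -0.951850, 2.725000)
after step 2 (δ=0.17, a=-2.4): (6.415677, -13.470743, -0.903124, 2.125000)
after step 3 (δ=0.33, a=1.7): (6.744606, -13.887915, -0.827305, 2.550000)
after step 4 (δ=-0.46, a=3.1): (7.176105, -14.357185, -0.958909, 3.325000)

(7.1761, -14.3572, -0.9589, 3.3250)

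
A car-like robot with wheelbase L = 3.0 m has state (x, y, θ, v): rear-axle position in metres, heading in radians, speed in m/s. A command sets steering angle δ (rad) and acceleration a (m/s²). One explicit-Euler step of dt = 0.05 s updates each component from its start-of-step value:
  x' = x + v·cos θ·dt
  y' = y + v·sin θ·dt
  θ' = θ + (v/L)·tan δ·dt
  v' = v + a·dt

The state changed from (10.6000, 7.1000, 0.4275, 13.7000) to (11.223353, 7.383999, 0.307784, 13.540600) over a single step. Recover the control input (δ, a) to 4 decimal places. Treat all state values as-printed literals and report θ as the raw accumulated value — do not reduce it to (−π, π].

a = (v'−v)/dt = (-0.159400)/0.05 = -3.1880
Δθ = θ'−θ = -0.119716;  (v·dt/L) = 13.7000·0.05/3.0 = 0.228333
tan δ = Δθ·L/(v·dt) = -0.524304  →  δ = -0.4829

δ = -0.4829, a = -3.1880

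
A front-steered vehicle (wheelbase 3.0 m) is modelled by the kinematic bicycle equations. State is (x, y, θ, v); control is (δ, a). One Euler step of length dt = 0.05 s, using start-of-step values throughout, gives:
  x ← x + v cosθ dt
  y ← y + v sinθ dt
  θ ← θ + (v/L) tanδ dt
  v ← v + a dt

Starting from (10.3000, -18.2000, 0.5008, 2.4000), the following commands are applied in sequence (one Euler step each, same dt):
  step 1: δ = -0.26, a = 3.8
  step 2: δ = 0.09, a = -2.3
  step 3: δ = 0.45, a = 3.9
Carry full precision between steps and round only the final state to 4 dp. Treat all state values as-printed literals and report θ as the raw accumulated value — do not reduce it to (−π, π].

after step 1 (δ=-0.26, a=3.8): (10.405264, -18.142385, 0.490159, 2.590000)
after step 2 (δ=0.09, a=-2.3): (10.519516, -18.081420, 0.494055, 2.475000)
after step 3 (δ=0.45, a=3.9): (10.628468, -18.022738, 0.513981, 2.670000)

(10.6285, -18.0227, 0.5140, 2.6700)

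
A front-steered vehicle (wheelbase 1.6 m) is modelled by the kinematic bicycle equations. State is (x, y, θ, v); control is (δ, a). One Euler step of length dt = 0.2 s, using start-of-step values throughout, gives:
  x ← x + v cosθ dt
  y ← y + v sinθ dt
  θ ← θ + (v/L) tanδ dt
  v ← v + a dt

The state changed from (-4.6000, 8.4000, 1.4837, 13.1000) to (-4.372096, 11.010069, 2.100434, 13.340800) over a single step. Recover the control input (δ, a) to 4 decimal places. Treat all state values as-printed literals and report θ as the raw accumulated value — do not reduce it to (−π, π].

a = (v'−v)/dt = (0.240800)/0.2 = 1.2040
Δθ = θ'−θ = 0.616734;  (v·dt/L) = 13.1000·0.2/1.6 = 1.637500
tan δ = Δθ·L/(v·dt) = 0.376631  →  δ = 0.3602

δ = 0.3602, a = 1.2040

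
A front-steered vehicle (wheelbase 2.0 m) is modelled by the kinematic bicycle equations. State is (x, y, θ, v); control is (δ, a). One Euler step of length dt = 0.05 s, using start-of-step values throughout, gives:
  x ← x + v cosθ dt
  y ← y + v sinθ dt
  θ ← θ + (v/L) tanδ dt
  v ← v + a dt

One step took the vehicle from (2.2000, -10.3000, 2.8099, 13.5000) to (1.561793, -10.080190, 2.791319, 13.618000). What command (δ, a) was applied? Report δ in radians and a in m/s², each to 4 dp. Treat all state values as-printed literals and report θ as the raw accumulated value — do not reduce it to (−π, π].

a = (v'−v)/dt = (0.118000)/0.05 = 2.3600
Δθ = θ'−θ = -0.018581;  (v·dt/L) = 13.5000·0.05/2.0 = 0.337500
tan δ = Δθ·L/(v·dt) = -0.055055  →  δ = -0.0550

δ = -0.0550, a = 2.3600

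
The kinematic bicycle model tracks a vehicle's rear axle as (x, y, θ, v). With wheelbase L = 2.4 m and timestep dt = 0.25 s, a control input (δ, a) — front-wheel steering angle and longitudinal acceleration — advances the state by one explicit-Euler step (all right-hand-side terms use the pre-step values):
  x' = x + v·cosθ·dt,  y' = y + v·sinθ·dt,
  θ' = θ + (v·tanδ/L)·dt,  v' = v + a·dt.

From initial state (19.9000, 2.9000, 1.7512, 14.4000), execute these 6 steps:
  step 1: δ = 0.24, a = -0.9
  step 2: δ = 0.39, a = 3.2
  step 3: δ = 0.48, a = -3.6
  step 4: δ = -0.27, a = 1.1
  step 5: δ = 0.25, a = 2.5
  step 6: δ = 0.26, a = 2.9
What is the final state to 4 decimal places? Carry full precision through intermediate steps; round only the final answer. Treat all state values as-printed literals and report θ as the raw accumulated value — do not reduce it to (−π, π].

after step 1 (δ=0.24, a=-0.9): (19.254064, 6.441577, 2.118275, 14.175000)
after step 2 (δ=0.39, a=3.2): (17.409414, 9.467371, 2.725223, 14.975000)
after step 3 (δ=0.48, a=-3.6): (13.985517, 10.981503, 3.537322, 14.075000)
after step 4 (δ=-0.27, a=1.1): (10.738712, 9.625091, 3.131554, 14.350000)
after step 5 (δ=0.25, a=2.5): (7.151392, 9.661103, 3.513237, 14.975000)
after step 6 (δ=0.26, a=2.9): (3.663223, 8.301567, 3.928203, 15.700000)

(3.6632, 8.3016, 3.9282, 15.7000)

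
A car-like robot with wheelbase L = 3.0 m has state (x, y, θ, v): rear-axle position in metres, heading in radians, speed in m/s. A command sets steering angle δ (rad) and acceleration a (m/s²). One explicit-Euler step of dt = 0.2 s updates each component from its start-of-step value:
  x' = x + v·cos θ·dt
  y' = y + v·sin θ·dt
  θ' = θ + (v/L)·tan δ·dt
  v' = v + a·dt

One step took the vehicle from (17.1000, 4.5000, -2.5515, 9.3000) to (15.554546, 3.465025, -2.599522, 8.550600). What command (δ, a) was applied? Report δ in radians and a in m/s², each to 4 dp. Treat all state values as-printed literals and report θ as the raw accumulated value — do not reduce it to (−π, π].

δ = -0.0773, a = -3.7470

a = (v'−v)/dt = (-0.749400)/0.2 = -3.7470
Δθ = θ'−θ = -0.048022;  (v·dt/L) = 9.3000·0.2/3.0 = 0.620000
tan δ = Δθ·L/(v·dt) = -0.077455  →  δ = -0.0773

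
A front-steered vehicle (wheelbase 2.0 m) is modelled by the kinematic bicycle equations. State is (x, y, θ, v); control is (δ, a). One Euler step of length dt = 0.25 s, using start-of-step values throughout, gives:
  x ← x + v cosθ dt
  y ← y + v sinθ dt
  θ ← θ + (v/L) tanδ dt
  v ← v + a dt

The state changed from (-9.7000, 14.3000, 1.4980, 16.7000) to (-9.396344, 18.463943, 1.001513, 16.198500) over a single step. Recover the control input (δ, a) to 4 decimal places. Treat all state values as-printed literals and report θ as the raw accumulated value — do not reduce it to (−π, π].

a = (v'−v)/dt = (-0.501500)/0.25 = -2.0060
Δθ = θ'−θ = -0.496487;  (v·dt/L) = 16.7000·0.25/2.0 = 2.087500
tan δ = Δθ·L/(v·dt) = -0.237838  →  δ = -0.2335

δ = -0.2335, a = -2.0060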